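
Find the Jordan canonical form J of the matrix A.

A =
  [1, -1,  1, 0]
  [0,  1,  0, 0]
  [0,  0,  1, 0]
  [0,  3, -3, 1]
J_2(1) ⊕ J_1(1) ⊕ J_1(1)

The characteristic polynomial is
  det(x·I − A) = x^4 - 4*x^3 + 6*x^2 - 4*x + 1 = (x - 1)^4

Eigenvalues and multiplicities (the geometric multiplicity of λ is n − rank(A − λI), which equals the number of Jordan blocks for λ):
  λ = 1: algebraic multiplicity = 4, geometric multiplicity = 3

Determining the block sizes for each eigenvalue:
  λ = 1: 3 blocks summing to 4 forces exactly one block of size 2 and the rest size 1 → block sizes [2, 1, 1]

Assembling the blocks gives a Jordan form
J =
  [1, 1, 0, 0]
  [0, 1, 0, 0]
  [0, 0, 1, 0]
  [0, 0, 0, 1]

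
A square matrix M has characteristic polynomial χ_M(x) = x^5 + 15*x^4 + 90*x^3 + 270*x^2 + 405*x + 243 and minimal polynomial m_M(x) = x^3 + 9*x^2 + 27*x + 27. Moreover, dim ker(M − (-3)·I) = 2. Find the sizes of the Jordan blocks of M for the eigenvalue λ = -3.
Block sizes for λ = -3: [3, 2]

Step 1 — from the characteristic polynomial, algebraic multiplicity of λ = -3 is 5. From dim ker(M − (-3)·I) = 2, there are exactly 2 Jordan blocks for λ = -3.
Step 2 — from the minimal polynomial, the factor (x + 3)^3 tells us the largest block for λ = -3 has size 3.
Step 3 — with total size 5, 2 blocks, and largest block 3, the block sizes (in nonincreasing order) are [3, 2].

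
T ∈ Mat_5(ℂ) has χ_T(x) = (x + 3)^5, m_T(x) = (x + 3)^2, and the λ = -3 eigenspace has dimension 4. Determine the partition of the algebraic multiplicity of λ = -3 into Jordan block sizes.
Block sizes for λ = -3: [2, 1, 1, 1]

Step 1 — from the characteristic polynomial, algebraic multiplicity of λ = -3 is 5. From dim ker(T − (-3)·I) = 4, there are exactly 4 Jordan blocks for λ = -3.
Step 2 — from the minimal polynomial, the factor (x + 3)^2 tells us the largest block for λ = -3 has size 2.
Step 3 — with total size 5, 4 blocks, and largest block 2, the block sizes (in nonincreasing order) are [2, 1, 1, 1].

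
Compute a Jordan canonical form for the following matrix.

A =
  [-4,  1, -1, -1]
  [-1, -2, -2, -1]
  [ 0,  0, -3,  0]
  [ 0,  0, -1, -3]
J_2(-3) ⊕ J_2(-3)

The characteristic polynomial is
  det(x·I − A) = x^4 + 12*x^3 + 54*x^2 + 108*x + 81 = (x + 3)^4

Eigenvalues and multiplicities (the geometric multiplicity of λ is n − rank(A − λI), which equals the number of Jordan blocks for λ):
  λ = -3: algebraic multiplicity = 4, geometric multiplicity = 2

Determining the block sizes for each eigenvalue:
  λ = -3: with am = 4 and gm = 2, the partition is not yet determined (e.g. several partitions of 4 into 2 parts exist). Let N = A − (-3)·I. Computing rank(N^1) = 2, rank(N^2) = 0; the number of blocks of size ≥ j is rank(N^{j−1}) − rank(N^j), giving [2, 2]. So we have 2 block(s) of size 2 → block sizes [2, 2]

Assembling the blocks gives a Jordan form
J =
  [-3,  1,  0,  0]
  [ 0, -3,  0,  0]
  [ 0,  0, -3,  1]
  [ 0,  0,  0, -3]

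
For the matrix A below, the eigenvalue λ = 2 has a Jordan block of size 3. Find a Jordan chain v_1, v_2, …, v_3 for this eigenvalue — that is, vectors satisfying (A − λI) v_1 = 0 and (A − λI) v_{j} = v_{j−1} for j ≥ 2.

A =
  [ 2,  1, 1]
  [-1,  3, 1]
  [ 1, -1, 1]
A Jordan chain for λ = 2 of length 3:
v_1 = (0, -1, 1)ᵀ
v_2 = (1, 1, -1)ᵀ
v_3 = (0, 1, 0)ᵀ

Let N = A − (2)·I. We want v_3 with N^3 v_3 = 0 but N^2 v_3 ≠ 0; then v_{j-1} := N · v_j for j = 3, …, 2.

Pick v_3 = (0, 1, 0)ᵀ.
Then v_2 = N · v_3 = (1, 1, -1)ᵀ.
Then v_1 = N · v_2 = (0, -1, 1)ᵀ.

Sanity check: (A − (2)·I) v_1 = (0, 0, 0)ᵀ = 0. ✓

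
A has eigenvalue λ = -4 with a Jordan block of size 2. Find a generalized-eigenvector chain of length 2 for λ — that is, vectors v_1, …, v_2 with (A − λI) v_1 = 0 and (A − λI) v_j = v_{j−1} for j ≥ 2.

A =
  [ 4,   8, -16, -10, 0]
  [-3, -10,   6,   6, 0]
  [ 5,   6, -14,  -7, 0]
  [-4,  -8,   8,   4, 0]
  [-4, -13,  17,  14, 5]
A Jordan chain for λ = -4 of length 2:
v_1 = (8, -3, 5, -4, -4)ᵀ
v_2 = (1, 0, 0, 0, 0)ᵀ

Let N = A − (-4)·I. We want v_2 with N^2 v_2 = 0 but N^1 v_2 ≠ 0; then v_{j-1} := N · v_j for j = 2, …, 2.

Pick v_2 = (1, 0, 0, 0, 0)ᵀ.
Then v_1 = N · v_2 = (8, -3, 5, -4, -4)ᵀ.

Sanity check: (A − (-4)·I) v_1 = (0, 0, 0, 0, 0)ᵀ = 0. ✓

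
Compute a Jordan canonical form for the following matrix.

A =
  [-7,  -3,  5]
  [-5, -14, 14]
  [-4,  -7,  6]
J_3(-5)

The characteristic polynomial is
  det(x·I − A) = x^3 + 15*x^2 + 75*x + 125 = (x + 5)^3

Eigenvalues and multiplicities (the geometric multiplicity of λ is n − rank(A − λI), which equals the number of Jordan blocks for λ):
  λ = -5: algebraic multiplicity = 3, geometric multiplicity = 1

Determining the block sizes for each eigenvalue:
  λ = -5: one block (gm = 1), so the single block has size am = 3 → block sizes [3]

Assembling the blocks gives a Jordan form
J =
  [-5,  1,  0]
  [ 0, -5,  1]
  [ 0,  0, -5]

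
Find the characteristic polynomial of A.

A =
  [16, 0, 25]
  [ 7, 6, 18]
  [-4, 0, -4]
x^3 - 18*x^2 + 108*x - 216

Expanding det(x·I − A) (e.g. by cofactor expansion or by noting that A is similar to its Jordan form J, which has the same characteristic polynomial as A) gives
  χ_A(x) = x^3 - 18*x^2 + 108*x - 216
which factors as (x - 6)^3. The eigenvalues (with algebraic multiplicities) are λ = 6 with multiplicity 3.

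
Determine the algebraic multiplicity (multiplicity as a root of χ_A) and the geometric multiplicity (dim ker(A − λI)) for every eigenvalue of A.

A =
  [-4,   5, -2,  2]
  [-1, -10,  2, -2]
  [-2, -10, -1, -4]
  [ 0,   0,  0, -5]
λ = -5: alg = 4, geom = 3

Step 1 — factor the characteristic polynomial to read off the algebraic multiplicities:
  χ_A(x) = (x + 5)^4

Step 2 — compute geometric multiplicities via the rank-nullity identity g(λ) = n − rank(A − λI):
  rank(A − (-5)·I) = 1, so dim ker(A − (-5)·I) = n − 1 = 3

Summary:
  λ = -5: algebraic multiplicity = 4, geometric multiplicity = 3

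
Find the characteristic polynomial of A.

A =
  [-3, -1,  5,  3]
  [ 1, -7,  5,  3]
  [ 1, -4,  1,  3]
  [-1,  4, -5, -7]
x^4 + 16*x^3 + 96*x^2 + 256*x + 256

Expanding det(x·I − A) (e.g. by cofactor expansion or by noting that A is similar to its Jordan form J, which has the same characteristic polynomial as A) gives
  χ_A(x) = x^4 + 16*x^3 + 96*x^2 + 256*x + 256
which factors as (x + 4)^4. The eigenvalues (with algebraic multiplicities) are λ = -4 with multiplicity 4.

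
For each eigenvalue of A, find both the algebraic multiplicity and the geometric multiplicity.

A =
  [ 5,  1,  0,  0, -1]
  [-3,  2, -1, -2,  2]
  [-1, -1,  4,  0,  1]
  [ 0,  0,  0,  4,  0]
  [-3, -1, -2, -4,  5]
λ = 4: alg = 5, geom = 3

Step 1 — factor the characteristic polynomial to read off the algebraic multiplicities:
  χ_A(x) = (x - 4)^5

Step 2 — compute geometric multiplicities via the rank-nullity identity g(λ) = n − rank(A − λI):
  rank(A − (4)·I) = 2, so dim ker(A − (4)·I) = n − 2 = 3

Summary:
  λ = 4: algebraic multiplicity = 5, geometric multiplicity = 3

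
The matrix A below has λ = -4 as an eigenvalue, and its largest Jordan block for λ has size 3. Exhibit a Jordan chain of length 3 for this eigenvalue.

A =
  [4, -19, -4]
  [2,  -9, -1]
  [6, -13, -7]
A Jordan chain for λ = -4 of length 3:
v_1 = (2, 0, 4)ᵀ
v_2 = (8, 2, 6)ᵀ
v_3 = (1, 0, 0)ᵀ

Let N = A − (-4)·I. We want v_3 with N^3 v_3 = 0 but N^2 v_3 ≠ 0; then v_{j-1} := N · v_j for j = 3, …, 2.

Pick v_3 = (1, 0, 0)ᵀ.
Then v_2 = N · v_3 = (8, 2, 6)ᵀ.
Then v_1 = N · v_2 = (2, 0, 4)ᵀ.

Sanity check: (A − (-4)·I) v_1 = (0, 0, 0)ᵀ = 0. ✓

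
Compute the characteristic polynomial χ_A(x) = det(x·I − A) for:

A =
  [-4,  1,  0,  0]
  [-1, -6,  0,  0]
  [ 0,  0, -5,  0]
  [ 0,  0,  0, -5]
x^4 + 20*x^3 + 150*x^2 + 500*x + 625

Expanding det(x·I − A) (e.g. by cofactor expansion or by noting that A is similar to its Jordan form J, which has the same characteristic polynomial as A) gives
  χ_A(x) = x^4 + 20*x^3 + 150*x^2 + 500*x + 625
which factors as (x + 5)^4. The eigenvalues (with algebraic multiplicities) are λ = -5 with multiplicity 4.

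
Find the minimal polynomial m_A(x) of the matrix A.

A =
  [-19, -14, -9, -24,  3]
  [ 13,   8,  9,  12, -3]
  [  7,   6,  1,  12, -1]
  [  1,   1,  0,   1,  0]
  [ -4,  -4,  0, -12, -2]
x^3 + 7*x^2 + 16*x + 12

The characteristic polynomial is χ_A(x) = (x + 2)^4*(x + 3), so the eigenvalues are known. The minimal polynomial is
  m_A(x) = Π_λ (x − λ)^{k_λ}
where k_λ is the size of the *largest* Jordan block for λ (equivalently, the smallest k with (A − λI)^k v = 0 for every generalised eigenvector v of λ).

  λ = -3: largest Jordan block has size 1, contributing (x + 3)
  λ = -2: largest Jordan block has size 2, contributing (x + 2)^2

So m_A(x) = (x + 2)^2*(x + 3) = x^3 + 7*x^2 + 16*x + 12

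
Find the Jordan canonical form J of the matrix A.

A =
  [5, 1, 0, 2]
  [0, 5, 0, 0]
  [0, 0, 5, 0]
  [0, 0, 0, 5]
J_2(5) ⊕ J_1(5) ⊕ J_1(5)

The characteristic polynomial is
  det(x·I − A) = x^4 - 20*x^3 + 150*x^2 - 500*x + 625 = (x - 5)^4

Eigenvalues and multiplicities (the geometric multiplicity of λ is n − rank(A − λI), which equals the number of Jordan blocks for λ):
  λ = 5: algebraic multiplicity = 4, geometric multiplicity = 3

Determining the block sizes for each eigenvalue:
  λ = 5: 3 blocks summing to 4 forces exactly one block of size 2 and the rest size 1 → block sizes [2, 1, 1]

Assembling the blocks gives a Jordan form
J =
  [5, 1, 0, 0]
  [0, 5, 0, 0]
  [0, 0, 5, 0]
  [0, 0, 0, 5]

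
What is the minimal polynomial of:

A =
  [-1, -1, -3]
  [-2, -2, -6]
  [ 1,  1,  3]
x^2

The characteristic polynomial is χ_A(x) = x^3, so the eigenvalues are known. The minimal polynomial is
  m_A(x) = Π_λ (x − λ)^{k_λ}
where k_λ is the size of the *largest* Jordan block for λ (equivalently, the smallest k with (A − λI)^k v = 0 for every generalised eigenvector v of λ).

  λ = 0: largest Jordan block has size 2, contributing (x − 0)^2

So m_A(x) = x^2 = x^2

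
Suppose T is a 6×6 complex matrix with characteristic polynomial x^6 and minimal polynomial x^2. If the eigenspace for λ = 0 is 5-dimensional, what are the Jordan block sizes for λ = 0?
Block sizes for λ = 0: [2, 1, 1, 1, 1]

Step 1 — from the characteristic polynomial, algebraic multiplicity of λ = 0 is 6. From dim ker(T − (0)·I) = 5, there are exactly 5 Jordan blocks for λ = 0.
Step 2 — from the minimal polynomial, the factor (x − 0)^2 tells us the largest block for λ = 0 has size 2.
Step 3 — with total size 6, 5 blocks, and largest block 2, the block sizes (in nonincreasing order) are [2, 1, 1, 1, 1].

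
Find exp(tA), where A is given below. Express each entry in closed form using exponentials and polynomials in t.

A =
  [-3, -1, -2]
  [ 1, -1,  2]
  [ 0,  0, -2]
e^{tA} =
  [-t*exp(-2*t) + exp(-2*t), -t*exp(-2*t), -2*t*exp(-2*t)]
  [t*exp(-2*t), t*exp(-2*t) + exp(-2*t), 2*t*exp(-2*t)]
  [0, 0, exp(-2*t)]

Strategy: write A = P · J · P⁻¹ where J is a Jordan canonical form, so e^{tA} = P · e^{tJ} · P⁻¹, and e^{tJ} can be computed block-by-block.

A has Jordan form
J =
  [-2,  1,  0]
  [ 0, -2,  0]
  [ 0,  0, -2]
(up to reordering of blocks).

Per-block formulas:
  For a 1×1 block at λ = -2: exp(t · [-2]) = [e^(-2t)].
  For a 2×2 Jordan block J_2(-2): exp(t · J_2(-2)) = e^(-2t)·(I + t·N), where N is the 2×2 nilpotent shift.

After assembling e^{tJ} and conjugating by P, we get:

e^{tA} =
  [-t*exp(-2*t) + exp(-2*t), -t*exp(-2*t), -2*t*exp(-2*t)]
  [t*exp(-2*t), t*exp(-2*t) + exp(-2*t), 2*t*exp(-2*t)]
  [0, 0, exp(-2*t)]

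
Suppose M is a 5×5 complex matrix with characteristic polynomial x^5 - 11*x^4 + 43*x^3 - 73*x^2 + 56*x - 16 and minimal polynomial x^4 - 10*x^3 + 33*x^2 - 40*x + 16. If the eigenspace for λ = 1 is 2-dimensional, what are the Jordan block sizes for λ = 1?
Block sizes for λ = 1: [2, 1]

Step 1 — from the characteristic polynomial, algebraic multiplicity of λ = 1 is 3. From dim ker(M − (1)·I) = 2, there are exactly 2 Jordan blocks for λ = 1.
Step 2 — from the minimal polynomial, the factor (x − 1)^2 tells us the largest block for λ = 1 has size 2.
Step 3 — with total size 3, 2 blocks, and largest block 2, the block sizes (in nonincreasing order) are [2, 1].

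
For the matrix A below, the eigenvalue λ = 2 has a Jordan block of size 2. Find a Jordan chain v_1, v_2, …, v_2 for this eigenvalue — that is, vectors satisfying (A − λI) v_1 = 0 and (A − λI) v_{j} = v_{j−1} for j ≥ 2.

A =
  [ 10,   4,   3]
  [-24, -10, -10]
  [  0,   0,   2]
A Jordan chain for λ = 2 of length 2:
v_1 = (2, -4, 0)ᵀ
v_2 = (1, 0, -2)ᵀ

Let N = A − (2)·I. We want v_2 with N^2 v_2 = 0 but N^1 v_2 ≠ 0; then v_{j-1} := N · v_j for j = 2, …, 2.

Pick v_2 = (1, 0, -2)ᵀ.
Then v_1 = N · v_2 = (2, -4, 0)ᵀ.

Sanity check: (A − (2)·I) v_1 = (0, 0, 0)ᵀ = 0. ✓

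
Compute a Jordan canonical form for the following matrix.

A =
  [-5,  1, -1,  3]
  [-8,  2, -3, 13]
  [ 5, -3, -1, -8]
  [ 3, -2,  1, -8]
J_2(-3) ⊕ J_2(-3)

The characteristic polynomial is
  det(x·I − A) = x^4 + 12*x^3 + 54*x^2 + 108*x + 81 = (x + 3)^4

Eigenvalues and multiplicities (the geometric multiplicity of λ is n − rank(A − λI), which equals the number of Jordan blocks for λ):
  λ = -3: algebraic multiplicity = 4, geometric multiplicity = 2

Determining the block sizes for each eigenvalue:
  λ = -3: with am = 4 and gm = 2, the partition is not yet determined (e.g. several partitions of 4 into 2 parts exist). Let N = A − (-3)·I. Computing rank(N^1) = 2, rank(N^2) = 0; the number of blocks of size ≥ j is rank(N^{j−1}) − rank(N^j), giving [2, 2]. So we have 2 block(s) of size 2 → block sizes [2, 2]

Assembling the blocks gives a Jordan form
J =
  [-3,  1,  0,  0]
  [ 0, -3,  0,  0]
  [ 0,  0, -3,  1]
  [ 0,  0,  0, -3]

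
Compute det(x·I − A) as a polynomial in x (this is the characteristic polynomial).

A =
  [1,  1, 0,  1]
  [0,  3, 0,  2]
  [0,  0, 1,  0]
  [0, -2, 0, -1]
x^4 - 4*x^3 + 6*x^2 - 4*x + 1

Expanding det(x·I − A) (e.g. by cofactor expansion or by noting that A is similar to its Jordan form J, which has the same characteristic polynomial as A) gives
  χ_A(x) = x^4 - 4*x^3 + 6*x^2 - 4*x + 1
which factors as (x - 1)^4. The eigenvalues (with algebraic multiplicities) are λ = 1 with multiplicity 4.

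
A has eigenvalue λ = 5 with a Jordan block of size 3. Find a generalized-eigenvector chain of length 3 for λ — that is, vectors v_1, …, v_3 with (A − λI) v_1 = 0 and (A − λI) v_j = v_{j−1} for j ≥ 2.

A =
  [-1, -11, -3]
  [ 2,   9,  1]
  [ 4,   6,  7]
A Jordan chain for λ = 5 of length 3:
v_1 = (2, 0, -4)ᵀ
v_2 = (-6, 2, 4)ᵀ
v_3 = (1, 0, 0)ᵀ

Let N = A − (5)·I. We want v_3 with N^3 v_3 = 0 but N^2 v_3 ≠ 0; then v_{j-1} := N · v_j for j = 3, …, 2.

Pick v_3 = (1, 0, 0)ᵀ.
Then v_2 = N · v_3 = (-6, 2, 4)ᵀ.
Then v_1 = N · v_2 = (2, 0, -4)ᵀ.

Sanity check: (A − (5)·I) v_1 = (0, 0, 0)ᵀ = 0. ✓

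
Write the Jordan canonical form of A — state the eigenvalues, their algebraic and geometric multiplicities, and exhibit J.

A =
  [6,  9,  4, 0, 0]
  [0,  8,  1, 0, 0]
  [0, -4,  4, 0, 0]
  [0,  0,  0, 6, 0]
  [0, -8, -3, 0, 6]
J_3(6) ⊕ J_1(6) ⊕ J_1(6)

The characteristic polynomial is
  det(x·I − A) = x^5 - 30*x^4 + 360*x^3 - 2160*x^2 + 6480*x - 7776 = (x - 6)^5

Eigenvalues and multiplicities (the geometric multiplicity of λ is n − rank(A − λI), which equals the number of Jordan blocks for λ):
  λ = 6: algebraic multiplicity = 5, geometric multiplicity = 3

Determining the block sizes for each eigenvalue:
  λ = 6: with am = 5 and gm = 3, the partition is not yet determined (e.g. several partitions of 5 into 3 parts exist). Let N = A − (6)·I. Computing rank(N^1) = 2, rank(N^2) = 1, rank(N^3) = 0; the number of blocks of size ≥ j is rank(N^{j−1}) − rank(N^j), giving [3, 1, 1]. So we have 1 block(s) of size 3, 2 block(s) of size 1 → block sizes [3, 1, 1]

Assembling the blocks gives a Jordan form
J =
  [6, 1, 0, 0, 0]
  [0, 6, 1, 0, 0]
  [0, 0, 6, 0, 0]
  [0, 0, 0, 6, 0]
  [0, 0, 0, 0, 6]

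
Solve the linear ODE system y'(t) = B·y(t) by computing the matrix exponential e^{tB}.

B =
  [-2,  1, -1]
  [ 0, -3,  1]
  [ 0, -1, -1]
e^{tB} =
  [exp(-2*t), t*exp(-2*t), -t*exp(-2*t)]
  [0, -t*exp(-2*t) + exp(-2*t), t*exp(-2*t)]
  [0, -t*exp(-2*t), t*exp(-2*t) + exp(-2*t)]

Strategy: write B = P · J · P⁻¹ where J is a Jordan canonical form, so e^{tB} = P · e^{tJ} · P⁻¹, and e^{tJ} can be computed block-by-block.

B has Jordan form
J =
  [-2,  1,  0]
  [ 0, -2,  0]
  [ 0,  0, -2]
(up to reordering of blocks).

Per-block formulas:
  For a 2×2 Jordan block J_2(-2): exp(t · J_2(-2)) = e^(-2t)·(I + t·N), where N is the 2×2 nilpotent shift.
  For a 1×1 block at λ = -2: exp(t · [-2]) = [e^(-2t)].

After assembling e^{tJ} and conjugating by P, we get:

e^{tB} =
  [exp(-2*t), t*exp(-2*t), -t*exp(-2*t)]
  [0, -t*exp(-2*t) + exp(-2*t), t*exp(-2*t)]
  [0, -t*exp(-2*t), t*exp(-2*t) + exp(-2*t)]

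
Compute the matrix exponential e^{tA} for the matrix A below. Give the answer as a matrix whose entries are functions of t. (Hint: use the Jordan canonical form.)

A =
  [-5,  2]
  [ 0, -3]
e^{tA} =
  [exp(-5*t), exp(-3*t) - exp(-5*t)]
  [0, exp(-3*t)]

Strategy: write A = P · J · P⁻¹ where J is a Jordan canonical form, so e^{tA} = P · e^{tJ} · P⁻¹, and e^{tJ} can be computed block-by-block.

A has Jordan form
J =
  [-5,  0]
  [ 0, -3]
(up to reordering of blocks).

Per-block formulas:
  For a 1×1 block at λ = -3: exp(t · [-3]) = [e^(-3t)].
  For a 1×1 block at λ = -5: exp(t · [-5]) = [e^(-5t)].

After assembling e^{tJ} and conjugating by P, we get:

e^{tA} =
  [exp(-5*t), exp(-3*t) - exp(-5*t)]
  [0, exp(-3*t)]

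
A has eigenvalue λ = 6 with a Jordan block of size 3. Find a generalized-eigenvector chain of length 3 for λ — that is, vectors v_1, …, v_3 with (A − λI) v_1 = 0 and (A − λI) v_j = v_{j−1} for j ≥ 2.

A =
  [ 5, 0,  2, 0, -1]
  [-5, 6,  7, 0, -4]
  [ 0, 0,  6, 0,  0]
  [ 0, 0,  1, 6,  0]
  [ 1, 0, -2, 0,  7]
A Jordan chain for λ = 6 of length 3:
v_1 = (0, 1, 0, 0, 0)ᵀ
v_2 = (-1, -5, 0, 0, 1)ᵀ
v_3 = (1, 0, 0, 0, 0)ᵀ

Let N = A − (6)·I. We want v_3 with N^3 v_3 = 0 but N^2 v_3 ≠ 0; then v_{j-1} := N · v_j for j = 3, …, 2.

Pick v_3 = (1, 0, 0, 0, 0)ᵀ.
Then v_2 = N · v_3 = (-1, -5, 0, 0, 1)ᵀ.
Then v_1 = N · v_2 = (0, 1, 0, 0, 0)ᵀ.

Sanity check: (A − (6)·I) v_1 = (0, 0, 0, 0, 0)ᵀ = 0. ✓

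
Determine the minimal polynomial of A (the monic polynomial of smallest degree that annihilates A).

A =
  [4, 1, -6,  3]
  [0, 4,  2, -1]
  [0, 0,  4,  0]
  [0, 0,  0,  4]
x^3 - 12*x^2 + 48*x - 64

The characteristic polynomial is χ_A(x) = (x - 4)^4, so the eigenvalues are known. The minimal polynomial is
  m_A(x) = Π_λ (x − λ)^{k_λ}
where k_λ is the size of the *largest* Jordan block for λ (equivalently, the smallest k with (A − λI)^k v = 0 for every generalised eigenvector v of λ).

  λ = 4: largest Jordan block has size 3, contributing (x − 4)^3

So m_A(x) = (x - 4)^3 = x^3 - 12*x^2 + 48*x - 64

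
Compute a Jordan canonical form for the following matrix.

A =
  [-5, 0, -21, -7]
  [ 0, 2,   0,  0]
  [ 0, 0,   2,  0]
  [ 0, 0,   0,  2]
J_1(-5) ⊕ J_1(2) ⊕ J_1(2) ⊕ J_1(2)

The characteristic polynomial is
  det(x·I − A) = x^4 - x^3 - 18*x^2 + 52*x - 40 = (x - 2)^3*(x + 5)

Eigenvalues and multiplicities (the geometric multiplicity of λ is n − rank(A − λI), which equals the number of Jordan blocks for λ):
  λ = -5: algebraic multiplicity = 1, geometric multiplicity = 1
  λ = 2: algebraic multiplicity = 3, geometric multiplicity = 3

Determining the block sizes for each eigenvalue:
  λ = -5: one block (gm = 1), so the single block has size am = 1 → block sizes [1]
  λ = 2: gm = am = 3, so every block has size 1 → block sizes [1, 1, 1]

Assembling the blocks gives a Jordan form
J =
  [-5, 0, 0, 0]
  [ 0, 2, 0, 0]
  [ 0, 0, 2, 0]
  [ 0, 0, 0, 2]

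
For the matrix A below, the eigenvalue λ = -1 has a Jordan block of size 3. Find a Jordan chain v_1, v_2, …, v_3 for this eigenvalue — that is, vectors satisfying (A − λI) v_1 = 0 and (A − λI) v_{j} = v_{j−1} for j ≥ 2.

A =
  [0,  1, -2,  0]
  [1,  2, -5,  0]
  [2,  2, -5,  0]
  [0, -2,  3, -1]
A Jordan chain for λ = -1 of length 3:
v_1 = (-2, -6, -4, 4)ᵀ
v_2 = (1, 1, 2, 0)ᵀ
v_3 = (1, 0, 0, 0)ᵀ

Let N = A − (-1)·I. We want v_3 with N^3 v_3 = 0 but N^2 v_3 ≠ 0; then v_{j-1} := N · v_j for j = 3, …, 2.

Pick v_3 = (1, 0, 0, 0)ᵀ.
Then v_2 = N · v_3 = (1, 1, 2, 0)ᵀ.
Then v_1 = N · v_2 = (-2, -6, -4, 4)ᵀ.

Sanity check: (A − (-1)·I) v_1 = (0, 0, 0, 0)ᵀ = 0. ✓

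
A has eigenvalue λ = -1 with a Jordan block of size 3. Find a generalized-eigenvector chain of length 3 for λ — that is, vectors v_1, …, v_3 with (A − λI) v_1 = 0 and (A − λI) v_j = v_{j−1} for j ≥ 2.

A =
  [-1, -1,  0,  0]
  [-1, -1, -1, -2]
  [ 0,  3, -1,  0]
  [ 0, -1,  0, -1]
A Jordan chain for λ = -1 of length 3:
v_1 = (1, 0, -3, 1)ᵀ
v_2 = (0, -1, 0, 0)ᵀ
v_3 = (1, 0, 0, 0)ᵀ

Let N = A − (-1)·I. We want v_3 with N^3 v_3 = 0 but N^2 v_3 ≠ 0; then v_{j-1} := N · v_j for j = 3, …, 2.

Pick v_3 = (1, 0, 0, 0)ᵀ.
Then v_2 = N · v_3 = (0, -1, 0, 0)ᵀ.
Then v_1 = N · v_2 = (1, 0, -3, 1)ᵀ.

Sanity check: (A − (-1)·I) v_1 = (0, 0, 0, 0)ᵀ = 0. ✓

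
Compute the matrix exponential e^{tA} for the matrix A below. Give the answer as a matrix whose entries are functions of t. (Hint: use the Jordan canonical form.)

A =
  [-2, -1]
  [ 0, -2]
e^{tA} =
  [exp(-2*t), -t*exp(-2*t)]
  [0, exp(-2*t)]

Strategy: write A = P · J · P⁻¹ where J is a Jordan canonical form, so e^{tA} = P · e^{tJ} · P⁻¹, and e^{tJ} can be computed block-by-block.

A has Jordan form
J =
  [-2,  1]
  [ 0, -2]
(up to reordering of blocks).

Per-block formulas:
  For a 2×2 Jordan block J_2(-2): exp(t · J_2(-2)) = e^(-2t)·(I + t·N), where N is the 2×2 nilpotent shift.

After assembling e^{tJ} and conjugating by P, we get:

e^{tA} =
  [exp(-2*t), -t*exp(-2*t)]
  [0, exp(-2*t)]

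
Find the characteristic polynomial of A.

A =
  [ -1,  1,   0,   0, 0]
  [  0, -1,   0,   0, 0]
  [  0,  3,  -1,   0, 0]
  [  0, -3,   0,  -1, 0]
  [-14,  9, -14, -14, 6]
x^5 - 2*x^4 - 18*x^3 - 32*x^2 - 23*x - 6

Expanding det(x·I − A) (e.g. by cofactor expansion or by noting that A is similar to its Jordan form J, which has the same characteristic polynomial as A) gives
  χ_A(x) = x^5 - 2*x^4 - 18*x^3 - 32*x^2 - 23*x - 6
which factors as (x - 6)*(x + 1)^4. The eigenvalues (with algebraic multiplicities) are λ = -1 with multiplicity 4, λ = 6 with multiplicity 1.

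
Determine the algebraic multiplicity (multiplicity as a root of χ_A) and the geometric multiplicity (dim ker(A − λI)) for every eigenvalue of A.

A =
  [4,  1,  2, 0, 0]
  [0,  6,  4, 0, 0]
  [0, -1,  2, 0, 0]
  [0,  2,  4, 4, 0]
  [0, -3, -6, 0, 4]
λ = 4: alg = 5, geom = 4

Step 1 — factor the characteristic polynomial to read off the algebraic multiplicities:
  χ_A(x) = (x - 4)^5

Step 2 — compute geometric multiplicities via the rank-nullity identity g(λ) = n − rank(A − λI):
  rank(A − (4)·I) = 1, so dim ker(A − (4)·I) = n − 1 = 4

Summary:
  λ = 4: algebraic multiplicity = 5, geometric multiplicity = 4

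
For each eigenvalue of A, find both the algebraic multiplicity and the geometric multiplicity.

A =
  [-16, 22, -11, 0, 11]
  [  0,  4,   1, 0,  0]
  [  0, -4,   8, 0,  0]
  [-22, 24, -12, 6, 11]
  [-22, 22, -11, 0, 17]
λ = -5: alg = 1, geom = 1; λ = 6: alg = 4, geom = 3

Step 1 — factor the characteristic polynomial to read off the algebraic multiplicities:
  χ_A(x) = (x - 6)^4*(x + 5)

Step 2 — compute geometric multiplicities via the rank-nullity identity g(λ) = n − rank(A − λI):
  rank(A − (-5)·I) = 4, so dim ker(A − (-5)·I) = n − 4 = 1
  rank(A − (6)·I) = 2, so dim ker(A − (6)·I) = n − 2 = 3

Summary:
  λ = -5: algebraic multiplicity = 1, geometric multiplicity = 1
  λ = 6: algebraic multiplicity = 4, geometric multiplicity = 3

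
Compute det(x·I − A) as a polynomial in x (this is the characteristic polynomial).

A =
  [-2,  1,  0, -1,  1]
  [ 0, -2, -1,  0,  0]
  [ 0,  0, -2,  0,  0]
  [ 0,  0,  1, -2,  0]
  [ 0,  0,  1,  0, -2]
x^5 + 10*x^4 + 40*x^3 + 80*x^2 + 80*x + 32

Expanding det(x·I − A) (e.g. by cofactor expansion or by noting that A is similar to its Jordan form J, which has the same characteristic polynomial as A) gives
  χ_A(x) = x^5 + 10*x^4 + 40*x^3 + 80*x^2 + 80*x + 32
which factors as (x + 2)^5. The eigenvalues (with algebraic multiplicities) are λ = -2 with multiplicity 5.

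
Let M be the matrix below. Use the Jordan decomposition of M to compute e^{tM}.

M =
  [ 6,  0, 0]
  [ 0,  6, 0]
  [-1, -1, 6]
e^{tM} =
  [exp(6*t), 0, 0]
  [0, exp(6*t), 0]
  [-t*exp(6*t), -t*exp(6*t), exp(6*t)]

Strategy: write M = P · J · P⁻¹ where J is a Jordan canonical form, so e^{tM} = P · e^{tJ} · P⁻¹, and e^{tJ} can be computed block-by-block.

M has Jordan form
J =
  [6, 1, 0]
  [0, 6, 0]
  [0, 0, 6]
(up to reordering of blocks).

Per-block formulas:
  For a 1×1 block at λ = 6: exp(t · [6]) = [e^(6t)].
  For a 2×2 Jordan block J_2(6): exp(t · J_2(6)) = e^(6t)·(I + t·N), where N is the 2×2 nilpotent shift.

After assembling e^{tJ} and conjugating by P, we get:

e^{tM} =
  [exp(6*t), 0, 0]
  [0, exp(6*t), 0]
  [-t*exp(6*t), -t*exp(6*t), exp(6*t)]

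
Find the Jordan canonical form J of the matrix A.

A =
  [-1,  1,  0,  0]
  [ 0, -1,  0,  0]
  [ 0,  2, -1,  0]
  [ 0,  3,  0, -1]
J_2(-1) ⊕ J_1(-1) ⊕ J_1(-1)

The characteristic polynomial is
  det(x·I − A) = x^4 + 4*x^3 + 6*x^2 + 4*x + 1 = (x + 1)^4

Eigenvalues and multiplicities (the geometric multiplicity of λ is n − rank(A − λI), which equals the number of Jordan blocks for λ):
  λ = -1: algebraic multiplicity = 4, geometric multiplicity = 3

Determining the block sizes for each eigenvalue:
  λ = -1: 3 blocks summing to 4 forces exactly one block of size 2 and the rest size 1 → block sizes [2, 1, 1]

Assembling the blocks gives a Jordan form
J =
  [-1,  1,  0,  0]
  [ 0, -1,  0,  0]
  [ 0,  0, -1,  0]
  [ 0,  0,  0, -1]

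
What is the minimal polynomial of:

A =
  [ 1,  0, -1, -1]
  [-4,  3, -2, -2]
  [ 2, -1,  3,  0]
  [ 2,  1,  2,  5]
x^2 - 6*x + 9

The characteristic polynomial is χ_A(x) = (x - 3)^4, so the eigenvalues are known. The minimal polynomial is
  m_A(x) = Π_λ (x − λ)^{k_λ}
where k_λ is the size of the *largest* Jordan block for λ (equivalently, the smallest k with (A − λI)^k v = 0 for every generalised eigenvector v of λ).

  λ = 3: largest Jordan block has size 2, contributing (x − 3)^2

So m_A(x) = (x - 3)^2 = x^2 - 6*x + 9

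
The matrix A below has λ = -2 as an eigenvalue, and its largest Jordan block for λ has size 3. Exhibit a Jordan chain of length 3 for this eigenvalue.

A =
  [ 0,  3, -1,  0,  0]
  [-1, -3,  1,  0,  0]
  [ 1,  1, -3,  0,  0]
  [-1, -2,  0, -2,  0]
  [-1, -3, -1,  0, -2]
A Jordan chain for λ = -2 of length 3:
v_1 = (2, -1, 1, -1, -1)ᵀ
v_2 = (3, -1, 1, -2, -3)ᵀ
v_3 = (0, 1, 0, 0, 0)ᵀ

Let N = A − (-2)·I. We want v_3 with N^3 v_3 = 0 but N^2 v_3 ≠ 0; then v_{j-1} := N · v_j for j = 3, …, 2.

Pick v_3 = (0, 1, 0, 0, 0)ᵀ.
Then v_2 = N · v_3 = (3, -1, 1, -2, -3)ᵀ.
Then v_1 = N · v_2 = (2, -1, 1, -1, -1)ᵀ.

Sanity check: (A − (-2)·I) v_1 = (0, 0, 0, 0, 0)ᵀ = 0. ✓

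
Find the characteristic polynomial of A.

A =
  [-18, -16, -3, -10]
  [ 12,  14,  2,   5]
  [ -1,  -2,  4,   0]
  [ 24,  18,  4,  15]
x^4 - 15*x^3 + 75*x^2 - 125*x

Expanding det(x·I − A) (e.g. by cofactor expansion or by noting that A is similar to its Jordan form J, which has the same characteristic polynomial as A) gives
  χ_A(x) = x^4 - 15*x^3 + 75*x^2 - 125*x
which factors as x*(x - 5)^3. The eigenvalues (with algebraic multiplicities) are λ = 0 with multiplicity 1, λ = 5 with multiplicity 3.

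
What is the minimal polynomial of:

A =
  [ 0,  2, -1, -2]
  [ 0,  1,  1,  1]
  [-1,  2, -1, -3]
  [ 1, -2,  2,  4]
x^3 - 3*x^2 + 3*x - 1

The characteristic polynomial is χ_A(x) = (x - 1)^4, so the eigenvalues are known. The minimal polynomial is
  m_A(x) = Π_λ (x − λ)^{k_λ}
where k_λ is the size of the *largest* Jordan block for λ (equivalently, the smallest k with (A − λI)^k v = 0 for every generalised eigenvector v of λ).

  λ = 1: largest Jordan block has size 3, contributing (x − 1)^3

So m_A(x) = (x - 1)^3 = x^3 - 3*x^2 + 3*x - 1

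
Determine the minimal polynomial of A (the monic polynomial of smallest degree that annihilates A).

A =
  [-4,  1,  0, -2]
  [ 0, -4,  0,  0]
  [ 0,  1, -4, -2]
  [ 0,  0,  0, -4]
x^2 + 8*x + 16

The characteristic polynomial is χ_A(x) = (x + 4)^4, so the eigenvalues are known. The minimal polynomial is
  m_A(x) = Π_λ (x − λ)^{k_λ}
where k_λ is the size of the *largest* Jordan block for λ (equivalently, the smallest k with (A − λI)^k v = 0 for every generalised eigenvector v of λ).

  λ = -4: largest Jordan block has size 2, contributing (x + 4)^2

So m_A(x) = (x + 4)^2 = x^2 + 8*x + 16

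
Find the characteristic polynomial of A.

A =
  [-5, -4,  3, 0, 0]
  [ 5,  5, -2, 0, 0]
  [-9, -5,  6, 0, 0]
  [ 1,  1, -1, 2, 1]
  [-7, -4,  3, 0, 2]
x^5 - 10*x^4 + 40*x^3 - 80*x^2 + 80*x - 32

Expanding det(x·I − A) (e.g. by cofactor expansion or by noting that A is similar to its Jordan form J, which has the same characteristic polynomial as A) gives
  χ_A(x) = x^5 - 10*x^4 + 40*x^3 - 80*x^2 + 80*x - 32
which factors as (x - 2)^5. The eigenvalues (with algebraic multiplicities) are λ = 2 with multiplicity 5.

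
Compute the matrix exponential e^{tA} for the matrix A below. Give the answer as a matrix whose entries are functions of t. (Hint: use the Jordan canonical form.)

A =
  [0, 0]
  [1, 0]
e^{tA} =
  [1, 0]
  [t, 1]

Strategy: write A = P · J · P⁻¹ where J is a Jordan canonical form, so e^{tA} = P · e^{tJ} · P⁻¹, and e^{tJ} can be computed block-by-block.

A has Jordan form
J =
  [0, 1]
  [0, 0]
(up to reordering of blocks).

Per-block formulas:
  For a 2×2 Jordan block J_2(0): exp(t · J_2(0)) = e^(0t)·(I + t·N), where N is the 2×2 nilpotent shift.

After assembling e^{tJ} and conjugating by P, we get:

e^{tA} =
  [1, 0]
  [t, 1]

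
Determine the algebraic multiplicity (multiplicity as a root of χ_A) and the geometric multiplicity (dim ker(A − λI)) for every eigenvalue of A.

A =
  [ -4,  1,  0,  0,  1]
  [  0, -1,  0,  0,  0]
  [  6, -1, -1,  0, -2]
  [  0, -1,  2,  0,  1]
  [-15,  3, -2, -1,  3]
λ = -1: alg = 3, geom = 2; λ = 0: alg = 2, geom = 1

Step 1 — factor the characteristic polynomial to read off the algebraic multiplicities:
  χ_A(x) = x^2*(x + 1)^3

Step 2 — compute geometric multiplicities via the rank-nullity identity g(λ) = n − rank(A − λI):
  rank(A − (-1)·I) = 3, so dim ker(A − (-1)·I) = n − 3 = 2
  rank(A − (0)·I) = 4, so dim ker(A − (0)·I) = n − 4 = 1

Summary:
  λ = -1: algebraic multiplicity = 3, geometric multiplicity = 2
  λ = 0: algebraic multiplicity = 2, geometric multiplicity = 1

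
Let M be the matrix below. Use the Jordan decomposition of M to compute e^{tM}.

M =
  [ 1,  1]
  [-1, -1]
e^{tM} =
  [t + 1, t]
  [-t, 1 - t]

Strategy: write M = P · J · P⁻¹ where J is a Jordan canonical form, so e^{tM} = P · e^{tJ} · P⁻¹, and e^{tJ} can be computed block-by-block.

M has Jordan form
J =
  [0, 1]
  [0, 0]
(up to reordering of blocks).

Per-block formulas:
  For a 2×2 Jordan block J_2(0): exp(t · J_2(0)) = e^(0t)·(I + t·N), where N is the 2×2 nilpotent shift.

After assembling e^{tJ} and conjugating by P, we get:

e^{tM} =
  [t + 1, t]
  [-t, 1 - t]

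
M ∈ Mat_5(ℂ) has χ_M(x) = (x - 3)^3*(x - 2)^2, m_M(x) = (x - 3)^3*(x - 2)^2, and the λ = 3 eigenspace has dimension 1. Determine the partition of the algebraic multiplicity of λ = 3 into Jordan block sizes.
Block sizes for λ = 3: [3]

Step 1 — from the characteristic polynomial, algebraic multiplicity of λ = 3 is 3. From dim ker(M − (3)·I) = 1, there are exactly 1 Jordan blocks for λ = 3.
Step 2 — from the minimal polynomial, the factor (x − 3)^3 tells us the largest block for λ = 3 has size 3.
Step 3 — with total size 3, 1 blocks, and largest block 3, the block sizes (in nonincreasing order) are [3].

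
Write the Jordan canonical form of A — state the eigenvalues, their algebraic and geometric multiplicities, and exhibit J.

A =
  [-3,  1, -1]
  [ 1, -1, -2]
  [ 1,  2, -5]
J_3(-3)

The characteristic polynomial is
  det(x·I − A) = x^3 + 9*x^2 + 27*x + 27 = (x + 3)^3

Eigenvalues and multiplicities (the geometric multiplicity of λ is n − rank(A − λI), which equals the number of Jordan blocks for λ):
  λ = -3: algebraic multiplicity = 3, geometric multiplicity = 1

Determining the block sizes for each eigenvalue:
  λ = -3: one block (gm = 1), so the single block has size am = 3 → block sizes [3]

Assembling the blocks gives a Jordan form
J =
  [-3,  1,  0]
  [ 0, -3,  1]
  [ 0,  0, -3]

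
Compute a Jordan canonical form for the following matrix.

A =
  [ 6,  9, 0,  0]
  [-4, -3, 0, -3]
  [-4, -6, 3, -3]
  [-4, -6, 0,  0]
J_2(0) ⊕ J_1(3) ⊕ J_1(3)

The characteristic polynomial is
  det(x·I − A) = x^4 - 6*x^3 + 9*x^2 = x^2*(x - 3)^2

Eigenvalues and multiplicities (the geometric multiplicity of λ is n − rank(A − λI), which equals the number of Jordan blocks for λ):
  λ = 0: algebraic multiplicity = 2, geometric multiplicity = 1
  λ = 3: algebraic multiplicity = 2, geometric multiplicity = 2

Determining the block sizes for each eigenvalue:
  λ = 0: one block (gm = 1), so the single block has size am = 2 → block sizes [2]
  λ = 3: gm = am = 2, so every block has size 1 → block sizes [1, 1]

Assembling the blocks gives a Jordan form
J =
  [0, 1, 0, 0]
  [0, 0, 0, 0]
  [0, 0, 3, 0]
  [0, 0, 0, 3]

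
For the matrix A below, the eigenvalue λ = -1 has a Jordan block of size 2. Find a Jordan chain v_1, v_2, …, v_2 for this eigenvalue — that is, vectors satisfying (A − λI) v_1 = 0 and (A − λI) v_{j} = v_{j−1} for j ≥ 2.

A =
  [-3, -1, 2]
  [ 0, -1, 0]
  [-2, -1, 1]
A Jordan chain for λ = -1 of length 2:
v_1 = (-2, 0, -2)ᵀ
v_2 = (1, 0, 0)ᵀ

Let N = A − (-1)·I. We want v_2 with N^2 v_2 = 0 but N^1 v_2 ≠ 0; then v_{j-1} := N · v_j for j = 2, …, 2.

Pick v_2 = (1, 0, 0)ᵀ.
Then v_1 = N · v_2 = (-2, 0, -2)ᵀ.

Sanity check: (A − (-1)·I) v_1 = (0, 0, 0)ᵀ = 0. ✓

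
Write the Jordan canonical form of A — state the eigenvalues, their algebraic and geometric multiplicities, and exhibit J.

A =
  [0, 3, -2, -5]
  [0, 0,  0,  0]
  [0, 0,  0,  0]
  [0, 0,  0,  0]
J_2(0) ⊕ J_1(0) ⊕ J_1(0)

The characteristic polynomial is
  det(x·I − A) = x^4

Eigenvalues and multiplicities (the geometric multiplicity of λ is n − rank(A − λI), which equals the number of Jordan blocks for λ):
  λ = 0: algebraic multiplicity = 4, geometric multiplicity = 3

Determining the block sizes for each eigenvalue:
  λ = 0: 3 blocks summing to 4 forces exactly one block of size 2 and the rest size 1 → block sizes [2, 1, 1]

Assembling the blocks gives a Jordan form
J =
  [0, 1, 0, 0]
  [0, 0, 0, 0]
  [0, 0, 0, 0]
  [0, 0, 0, 0]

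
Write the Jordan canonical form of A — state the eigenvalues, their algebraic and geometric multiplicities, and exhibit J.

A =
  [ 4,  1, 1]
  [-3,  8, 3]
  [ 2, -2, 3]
J_2(5) ⊕ J_1(5)

The characteristic polynomial is
  det(x·I − A) = x^3 - 15*x^2 + 75*x - 125 = (x - 5)^3

Eigenvalues and multiplicities (the geometric multiplicity of λ is n − rank(A − λI), which equals the number of Jordan blocks for λ):
  λ = 5: algebraic multiplicity = 3, geometric multiplicity = 2

Determining the block sizes for each eigenvalue:
  λ = 5: 2 blocks summing to 3 forces exactly one block of size 2 and the rest size 1 → block sizes [2, 1]

Assembling the blocks gives a Jordan form
J =
  [5, 1, 0]
  [0, 5, 0]
  [0, 0, 5]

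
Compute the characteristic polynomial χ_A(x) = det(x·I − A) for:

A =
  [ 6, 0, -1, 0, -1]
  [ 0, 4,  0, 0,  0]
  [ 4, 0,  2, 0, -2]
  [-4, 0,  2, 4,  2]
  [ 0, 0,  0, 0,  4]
x^5 - 20*x^4 + 160*x^3 - 640*x^2 + 1280*x - 1024

Expanding det(x·I − A) (e.g. by cofactor expansion or by noting that A is similar to its Jordan form J, which has the same characteristic polynomial as A) gives
  χ_A(x) = x^5 - 20*x^4 + 160*x^3 - 640*x^2 + 1280*x - 1024
which factors as (x - 4)^5. The eigenvalues (with algebraic multiplicities) are λ = 4 with multiplicity 5.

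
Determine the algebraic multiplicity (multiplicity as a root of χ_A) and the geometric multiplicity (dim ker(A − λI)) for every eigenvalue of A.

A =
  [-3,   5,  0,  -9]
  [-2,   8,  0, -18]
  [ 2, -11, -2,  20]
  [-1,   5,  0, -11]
λ = -2: alg = 4, geom = 2

Step 1 — factor the characteristic polynomial to read off the algebraic multiplicities:
  χ_A(x) = (x + 2)^4

Step 2 — compute geometric multiplicities via the rank-nullity identity g(λ) = n − rank(A − λI):
  rank(A − (-2)·I) = 2, so dim ker(A − (-2)·I) = n − 2 = 2

Summary:
  λ = -2: algebraic multiplicity = 4, geometric multiplicity = 2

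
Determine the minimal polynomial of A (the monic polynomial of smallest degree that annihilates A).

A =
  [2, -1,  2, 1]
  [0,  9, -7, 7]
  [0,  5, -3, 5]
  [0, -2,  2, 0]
x^3 - 6*x^2 + 12*x - 8

The characteristic polynomial is χ_A(x) = (x - 2)^4, so the eigenvalues are known. The minimal polynomial is
  m_A(x) = Π_λ (x − λ)^{k_λ}
where k_λ is the size of the *largest* Jordan block for λ (equivalently, the smallest k with (A − λI)^k v = 0 for every generalised eigenvector v of λ).

  λ = 2: largest Jordan block has size 3, contributing (x − 2)^3

So m_A(x) = (x - 2)^3 = x^3 - 6*x^2 + 12*x - 8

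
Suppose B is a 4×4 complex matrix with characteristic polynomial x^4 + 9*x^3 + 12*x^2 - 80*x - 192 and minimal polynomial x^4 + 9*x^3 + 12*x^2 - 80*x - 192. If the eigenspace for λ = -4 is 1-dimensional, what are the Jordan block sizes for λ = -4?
Block sizes for λ = -4: [3]

Step 1 — from the characteristic polynomial, algebraic multiplicity of λ = -4 is 3. From dim ker(B − (-4)·I) = 1, there are exactly 1 Jordan blocks for λ = -4.
Step 2 — from the minimal polynomial, the factor (x + 4)^3 tells us the largest block for λ = -4 has size 3.
Step 3 — with total size 3, 1 blocks, and largest block 3, the block sizes (in nonincreasing order) are [3].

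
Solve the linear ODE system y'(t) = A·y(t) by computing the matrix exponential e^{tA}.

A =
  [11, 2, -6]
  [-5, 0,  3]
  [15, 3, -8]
e^{tA} =
  [10*t*exp(t) + exp(t), 2*t*exp(t), -6*t*exp(t)]
  [-5*t*exp(t), -t*exp(t) + exp(t), 3*t*exp(t)]
  [15*t*exp(t), 3*t*exp(t), -9*t*exp(t) + exp(t)]

Strategy: write A = P · J · P⁻¹ where J is a Jordan canonical form, so e^{tA} = P · e^{tJ} · P⁻¹, and e^{tJ} can be computed block-by-block.

A has Jordan form
J =
  [1, 1, 0]
  [0, 1, 0]
  [0, 0, 1]
(up to reordering of blocks).

Per-block formulas:
  For a 1×1 block at λ = 1: exp(t · [1]) = [e^(1t)].
  For a 2×2 Jordan block J_2(1): exp(t · J_2(1)) = e^(1t)·(I + t·N), where N is the 2×2 nilpotent shift.

After assembling e^{tJ} and conjugating by P, we get:

e^{tA} =
  [10*t*exp(t) + exp(t), 2*t*exp(t), -6*t*exp(t)]
  [-5*t*exp(t), -t*exp(t) + exp(t), 3*t*exp(t)]
  [15*t*exp(t), 3*t*exp(t), -9*t*exp(t) + exp(t)]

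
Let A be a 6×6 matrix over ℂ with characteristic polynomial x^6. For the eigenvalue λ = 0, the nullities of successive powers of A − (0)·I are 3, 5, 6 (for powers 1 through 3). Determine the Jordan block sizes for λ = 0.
Block sizes for λ = 0: [3, 2, 1]

From the dimensions of kernels of powers, the number of Jordan blocks of size at least j is d_j − d_{j−1} where d_j = dim ker(N^j) (with d_0 = 0). Computing the differences gives [3, 2, 1].
The number of blocks of size exactly k is (#blocks of size ≥ k) − (#blocks of size ≥ k + 1), so the partition is: 1 block(s) of size 1, 1 block(s) of size 2, 1 block(s) of size 3.
In nonincreasing order the block sizes are [3, 2, 1].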